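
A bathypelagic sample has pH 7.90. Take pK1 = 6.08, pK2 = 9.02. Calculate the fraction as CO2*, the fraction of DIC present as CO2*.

α₀ = 0.0139

α₀ = 1 / (1 + K1/[H⁺] + K1K2/[H⁺]²) = 1 / (1 + 10^+1.82 + 10^+0.70)
   = 1 / (1 + 66.069 + 5.0119) = 1/72.081 = 0.01387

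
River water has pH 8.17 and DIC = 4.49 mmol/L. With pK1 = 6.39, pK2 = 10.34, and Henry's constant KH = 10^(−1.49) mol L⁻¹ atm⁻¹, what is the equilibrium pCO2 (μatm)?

pCO2 = 2250 μatm

α₀ = 1 / (1 + K1/[H⁺] + K1K2/[H⁺]²) = 1 / (1 + 10^+1.78 + 10^-0.39)
   = 1 / (1 + 60.256 + 0.40738) = 1/61.663 = 0.01622
[CO2*] = α₀ × DIC = 0.01622 × 4.49 = 0.07281 mmol/L
pCO2 = [CO2*]/KH = 7.281×10^-5 / 3.236×10^-2 = 2250 μatm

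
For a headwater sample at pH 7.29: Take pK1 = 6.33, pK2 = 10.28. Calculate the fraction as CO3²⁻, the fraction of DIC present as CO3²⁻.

α₂ = 0.000921

α₂ = 1 / (1 + [H⁺]/K2 + [H⁺]²/(K1K2)) = 1 / (1 + 10^+2.99 + 10^+2.03)
   = 1 / (1 + 977.24 + 107.15) = 1/1085.4 = 0.0009213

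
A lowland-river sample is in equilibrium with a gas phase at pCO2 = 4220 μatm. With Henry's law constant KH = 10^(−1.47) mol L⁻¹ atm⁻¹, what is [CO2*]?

KH = 10^(−1.47) = 3.388×10^-2 mol L⁻¹ atm⁻¹
[CO2*] = KH · pCO2 = 3.388×10^-2 × 4220×10^-6 atm = 1.43×10^-4 mol/L

[CO2*] = 143 μmol/L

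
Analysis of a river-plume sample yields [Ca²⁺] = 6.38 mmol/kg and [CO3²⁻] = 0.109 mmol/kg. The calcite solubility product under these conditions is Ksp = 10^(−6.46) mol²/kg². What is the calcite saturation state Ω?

Ω = 2.01

Ksp = 10^(−6.46) = 3.467×10^-7
Ω = [Ca²⁺][CO3²⁻]/Ksp = (6.38×10^-3)(0.109×10^-3) / 3.467×10^-7 = 2.01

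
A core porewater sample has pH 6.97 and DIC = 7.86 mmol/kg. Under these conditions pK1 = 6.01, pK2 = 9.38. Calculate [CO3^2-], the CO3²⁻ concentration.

[CO3²⁻] = 0.0275 mmol/kg

α₂ = 1 / (1 + [H⁺]/K2 + [H⁺]²/(K1K2)) = 1 / (1 + 10^+2.41 + 10^+1.45)
   = 1 / (1 + 257.04 + 28.184) = 1/286.22 = 0.003494
[CO3²⁻] = α₂ × DIC = 0.003494 × 7.86 = 0.0275 mmol/kg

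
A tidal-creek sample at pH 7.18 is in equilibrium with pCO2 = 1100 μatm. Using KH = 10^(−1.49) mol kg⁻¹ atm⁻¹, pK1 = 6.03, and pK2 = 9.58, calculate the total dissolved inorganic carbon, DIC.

DIC = 0.540 mmol/kg

[CO2*] = KH · pCO2 = 10^(−1.49) × 1100×10^-6 = 3.560×10^-5 mol/kg
α₀ = 1/(1 + K1/[H⁺] + K1K2/[H⁺]²) = 1/(1 + 10^+1.15 + 10^-1.25) = 0.06587
DIC = [CO2*]/α₀ = 3.560×10^-5 / 0.06587 = 0.540 mmol/kg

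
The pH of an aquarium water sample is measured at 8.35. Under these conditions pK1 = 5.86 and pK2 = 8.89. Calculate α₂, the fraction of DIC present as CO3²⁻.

α₂ = 0.223

α₂ = 1 / (1 + [H⁺]/K2 + [H⁺]²/(K1K2)) = 1 / (1 + 10^+0.54 + 10^-1.95)
   = 1 / (1 + 3.4674 + 0.011220) = 1/4.4786 = 0.2233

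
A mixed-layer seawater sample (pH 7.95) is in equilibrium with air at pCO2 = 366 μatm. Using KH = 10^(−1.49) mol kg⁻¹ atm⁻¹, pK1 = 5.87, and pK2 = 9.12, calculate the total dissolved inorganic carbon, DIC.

DIC = 1.53 mmol/kg

[CO2*] = KH · pCO2 = 10^(−1.49) × 366×10^-6 = 1.184×10^-5 mol/kg
α₀ = 1/(1 + K1/[H⁺] + K1K2/[H⁺]²) = 1/(1 + 10^+2.08 + 10^+0.91) = 0.007731
DIC = [CO2*]/α₀ = 1.184×10^-5 / 0.007731 = 1.53 mmol/kg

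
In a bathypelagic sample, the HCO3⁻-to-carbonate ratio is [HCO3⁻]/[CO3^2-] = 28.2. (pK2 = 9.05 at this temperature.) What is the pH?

From K2 = [H⁺][CO3^2-]/[HCO3⁻]:  pH = pK2 − log₁₀([HCO3⁻]/[CO3^2-])
log₁₀(28.2) = +1.450
pH = 9.05 − (+1.450) = 7.60

pH = 7.60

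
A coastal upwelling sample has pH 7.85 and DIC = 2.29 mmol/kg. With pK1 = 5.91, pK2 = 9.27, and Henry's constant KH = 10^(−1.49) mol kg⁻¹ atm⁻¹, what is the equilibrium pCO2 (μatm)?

pCO2 = 774 μatm

α₀ = 1 / (1 + K1/[H⁺] + K1K2/[H⁺]²) = 1 / (1 + 10^+1.94 + 10^+0.52)
   = 1 / (1 + 87.096 + 3.3113) = 1/91.408 = 0.01094
[CO2*] = α₀ × DIC = 0.01094 × 2.29 = 0.02505 mmol/kg
pCO2 = [CO2*]/KH = 2.505×10^-5 / 3.236×10^-2 = 774 μatm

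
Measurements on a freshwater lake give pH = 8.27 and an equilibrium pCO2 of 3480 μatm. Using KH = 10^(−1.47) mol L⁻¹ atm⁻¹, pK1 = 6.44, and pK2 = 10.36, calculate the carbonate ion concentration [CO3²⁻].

[CO2*] = KH · pCO2 = 10^(−1.47) × 3480×10^-6 = 1.179×10^-4 mol/L
α₀ = 1/(1 + K1/[H⁺] + K1K2/[H⁺]²) = 1/(1 + 10^+1.83 + 10^-0.26) = 0.01446
DIC = [CO2*]/α₀ = 1.179×10^-4 / 0.01446 = 8.155 mmol/L
[CO3²⁻] = α₂·DIC; α₂ = 0.007946, so [CO3²⁻] = 0.007946 × 8.155 = 0.0648 mmol/L

[CO3²⁻] = 0.0648 mmol/L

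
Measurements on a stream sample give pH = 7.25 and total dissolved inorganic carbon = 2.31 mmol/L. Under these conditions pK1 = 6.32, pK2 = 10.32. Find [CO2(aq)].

[CO2*] = 0.243 mmol/L

α₀ = 1 / (1 + K1/[H⁺] + K1K2/[H⁺]²) = 1 / (1 + 10^+0.93 + 10^-2.14)
   = 1 / (1 + 8.5114 + 0.0072444) = 1/9.5186 = 0.1051
[CO2*] = α₀ × DIC = 0.1051 × 2.31 = 0.243 mmol/L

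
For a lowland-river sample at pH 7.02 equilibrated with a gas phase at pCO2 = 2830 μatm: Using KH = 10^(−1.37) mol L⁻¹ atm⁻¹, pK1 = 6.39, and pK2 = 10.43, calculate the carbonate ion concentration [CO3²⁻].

[CO3²⁻] = 0.200 μmol/L

[CO2*] = KH · pCO2 = 10^(−1.37) × 2830×10^-6 = 1.207×10^-4 mol/L
α₀ = 1/(1 + K1/[H⁺] + K1K2/[H⁺]²) = 1/(1 + 10^+0.63 + 10^-2.78) = 0.1898
DIC = [CO2*]/α₀ = 1.207×10^-4 / 0.1898 = 0.6359 mmol/L
[CO3²⁻] = α₂·DIC; α₂ = 0.0003151, so [CO3²⁻] = 0.0003151 × 0.6359 = 0.000200 mmol/L = 0.200 μmol/L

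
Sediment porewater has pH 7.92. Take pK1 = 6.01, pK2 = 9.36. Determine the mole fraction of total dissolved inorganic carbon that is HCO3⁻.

α₁ = 1 / (1 + [H⁺]/K1 + K2/[H⁺]) = 1 / (1 + 10^-1.91 + 10^-1.44)
   = 1 / (1 + 0.012303 + 0.036308) = 1/1.0486 = 0.9536

α₁ = 0.954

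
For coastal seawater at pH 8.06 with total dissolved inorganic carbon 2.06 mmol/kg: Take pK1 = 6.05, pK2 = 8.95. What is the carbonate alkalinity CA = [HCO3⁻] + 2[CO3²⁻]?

CA = 2.28 mmol/kg

CA = [HCO3⁻] + 2[CO3²⁻] = (α₁ + 2α₂)·DIC
At pH 8.06: [H⁺]/K1 = 10^-2.01 = 0.0097724, K2/[H⁺] = 10^-0.89 = 0.12882
α₁ = 1/(1 + 0.0097724 + 0.12882) = 1/1.1386 = 0.8783; α₂ = α₁·K2/[H⁺] = 0.1131
α₁ + 2α₂ = 1.1046
CA = 1.1046 × 2.06 = 2.28 mmol/kg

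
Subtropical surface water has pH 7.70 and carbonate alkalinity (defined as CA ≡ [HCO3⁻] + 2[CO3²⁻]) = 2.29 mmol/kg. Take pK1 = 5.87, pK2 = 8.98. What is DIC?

CA = [HCO3⁻] + 2[CO3²⁻] = (α₁ + 2α₂)·DIC
At pH 7.70: [H⁺]/K1 = 10^-1.83 = 0.014791, K2/[H⁺] = 10^-1.28 = 0.052481
α₁ = 1/(1 + 0.014791 + 0.052481) = 1/1.0673 = 0.9370; α₂ = α₁·K2/[H⁺] = 0.04917
α₁ + 2α₂ = 1.0353
DIC = CA / (α₁ + 2α₂) = 2.29 / 1.0353 = 2.21 mmol/kg

DIC = 2.21 mmol/kg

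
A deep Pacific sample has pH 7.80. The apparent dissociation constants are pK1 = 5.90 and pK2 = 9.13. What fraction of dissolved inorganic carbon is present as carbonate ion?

α₂ = 1 / (1 + [H⁺]/K2 + [H⁺]²/(K1K2)) = 1 / (1 + 10^+1.33 + 10^-0.57)
   = 1 / (1 + 21.380 + 0.26915) = 1/22.649 = 0.04415

α₂ = 0.0442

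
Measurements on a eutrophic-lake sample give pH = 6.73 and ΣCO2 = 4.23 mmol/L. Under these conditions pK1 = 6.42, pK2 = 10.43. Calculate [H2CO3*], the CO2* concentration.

α₀ = 1 / (1 + K1/[H⁺] + K1K2/[H⁺]²) = 1 / (1 + 10^+0.31 + 10^-3.39)
   = 1 / (1 + 2.0417 + 0.00040738) = 1/3.0421 = 0.3287
[CO2*] = α₀ × DIC = 0.3287 × 4.23 = 1.39 mmol/L

[CO2*] = 1.39 mmol/L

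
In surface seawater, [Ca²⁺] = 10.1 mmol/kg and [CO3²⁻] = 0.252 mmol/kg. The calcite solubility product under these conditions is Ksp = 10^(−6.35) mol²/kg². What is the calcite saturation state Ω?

Ω = 5.70

Ksp = 10^(−6.35) = 4.467×10^-7
Ω = [Ca²⁺][CO3²⁻]/Ksp = (10.1×10^-3)(0.252×10^-3) / 4.467×10^-7 = 5.70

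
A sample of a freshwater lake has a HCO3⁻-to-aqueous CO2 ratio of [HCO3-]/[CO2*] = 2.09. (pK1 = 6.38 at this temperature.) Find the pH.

From K1 = [H⁺][HCO3-]/[CO2*]:  pH = pK1 + log₁₀([HCO3-]/[CO2*])
log₁₀(2.09) = +0.320
pH = 6.38 + (+0.320) = 6.70

pH = 6.70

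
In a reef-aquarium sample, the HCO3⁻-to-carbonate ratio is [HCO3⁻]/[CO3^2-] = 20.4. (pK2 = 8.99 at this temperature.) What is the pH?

pH = 7.68

From K2 = [H⁺][CO3^2-]/[HCO3⁻]:  pH = pK2 − log₁₀([HCO3⁻]/[CO3^2-])
log₁₀(20.4) = +1.310
pH = 8.99 − (+1.310) = 7.68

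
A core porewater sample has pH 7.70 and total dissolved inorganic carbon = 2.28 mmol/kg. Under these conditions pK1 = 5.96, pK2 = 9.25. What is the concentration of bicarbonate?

α₁ = 1 / (1 + [H⁺]/K1 + K2/[H⁺]) = 1 / (1 + 10^-1.74 + 10^-1.55)
   = 1 / (1 + 0.018197 + 0.028184) = 1/1.0464 = 0.9557
[HCO3⁻] = α₁ × DIC = 0.9557 × 2.28 = 2.18 mmol/kg

[HCO3⁻] = 2.18 mmol/kg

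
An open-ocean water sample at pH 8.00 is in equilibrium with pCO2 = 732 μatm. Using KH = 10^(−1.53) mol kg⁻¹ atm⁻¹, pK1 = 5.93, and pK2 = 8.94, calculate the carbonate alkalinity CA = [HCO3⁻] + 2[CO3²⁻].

[CO2*] = KH · pCO2 = 10^(−1.53) × 732×10^-6 = 2.160×10^-5 mol/kg
α₀ = 1/(1 + K1/[H⁺] + K1K2/[H⁺]²) = 1/(1 + 10^+2.07 + 10^+1.13) = 0.007577
DIC = [CO2*]/α₀ = 2.160×10^-5 / 0.007577 = 2.851 mmol/kg
CA = (α₁ + 2α₂)·DIC = (0.8902 + 2×0.1022) × 2.851 = 3.12 mmol/kg

CA = 3.12 mmol/kg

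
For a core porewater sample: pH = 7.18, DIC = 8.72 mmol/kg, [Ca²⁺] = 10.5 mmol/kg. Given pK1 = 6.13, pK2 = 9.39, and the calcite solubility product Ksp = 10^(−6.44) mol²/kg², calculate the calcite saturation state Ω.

α₂ = 1 / (1 + [H⁺]/K2 + [H⁺]²/(K1K2)) = 1 / (1 + 10^+2.21 + 10^+1.16)
   = 1 / (1 + 162.18 + 14.454) = 1/177.64 = 0.005630
[CO3²⁻] = α₂ × DIC = 0.005630 × 8.72 = 0.04909 mmol/kg
Ksp = 10^(−6.44) = 3.631×10^-7
Ω = [Ca²⁺][CO3²⁻]/Ksp = (10.5×10^-3)(4.909×10^-5) / 3.631×10^-7 = 1.42

Ω = 1.42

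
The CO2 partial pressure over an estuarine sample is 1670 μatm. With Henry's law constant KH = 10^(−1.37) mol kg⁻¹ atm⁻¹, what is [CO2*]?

KH = 10^(−1.37) = 4.266×10^-2 mol kg⁻¹ atm⁻¹
[CO2*] = KH · pCO2 = 4.266×10^-2 × 1670×10^-6 atm = 7.12×10^-5 mol/kg

[CO2*] = 71.2 μmol/kg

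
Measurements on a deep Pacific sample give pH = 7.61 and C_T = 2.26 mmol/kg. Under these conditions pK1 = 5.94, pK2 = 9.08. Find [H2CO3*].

α₀ = 1 / (1 + K1/[H⁺] + K1K2/[H⁺]²) = 1 / (1 + 10^+1.67 + 10^+0.20)
   = 1 / (1 + 46.774 + 1.5849) = 1/49.358 = 0.02026
[CO2*] = α₀ × DIC = 0.02026 × 2.26 = 0.0458 mmol/kg

[CO2*] = 0.0458 mmol/kg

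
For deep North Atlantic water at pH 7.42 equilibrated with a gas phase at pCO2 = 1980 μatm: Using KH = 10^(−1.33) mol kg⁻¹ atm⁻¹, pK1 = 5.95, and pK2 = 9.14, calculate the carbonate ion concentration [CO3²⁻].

[CO3²⁻] = 0.0521 mmol/kg

[CO2*] = KH · pCO2 = 10^(−1.33) × 1980×10^-6 = 9.261×10^-5 mol/kg
α₀ = 1/(1 + K1/[H⁺] + K1K2/[H⁺]²) = 1/(1 + 10^+1.47 + 10^-0.25) = 0.03218
DIC = [CO2*]/α₀ = 9.261×10^-5 / 0.03218 = 2.878 mmol/kg
[CO3²⁻] = α₂·DIC; α₂ = 0.01810, so [CO3²⁻] = 0.01810 × 2.878 = 0.0521 mmol/kg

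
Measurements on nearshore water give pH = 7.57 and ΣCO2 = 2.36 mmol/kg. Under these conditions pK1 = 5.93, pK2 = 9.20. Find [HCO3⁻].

α₁ = 1 / (1 + [H⁺]/K1 + K2/[H⁺]) = 1 / (1 + 10^-1.64 + 10^-1.63)
   = 1 / (1 + 0.022909 + 0.023442) = 1/1.0464 = 0.9557
[HCO3⁻] = α₁ × DIC = 0.9557 × 2.36 = 2.26 mmol/kg

[HCO3⁻] = 2.26 mmol/kg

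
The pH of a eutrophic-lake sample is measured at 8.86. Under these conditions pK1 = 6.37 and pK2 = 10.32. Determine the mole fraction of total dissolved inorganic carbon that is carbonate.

α₂ = 0.0334

α₂ = 1 / (1 + [H⁺]/K2 + [H⁺]²/(K1K2)) = 1 / (1 + 10^+1.46 + 10^-1.03)
   = 1 / (1 + 28.840 + 0.093325) = 1/29.934 = 0.03341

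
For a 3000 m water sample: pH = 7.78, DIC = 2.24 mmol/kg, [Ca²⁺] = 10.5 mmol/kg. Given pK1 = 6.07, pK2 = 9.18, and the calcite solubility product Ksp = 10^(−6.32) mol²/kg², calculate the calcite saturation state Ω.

Ω = 1.85

α₂ = 1 / (1 + [H⁺]/K2 + [H⁺]²/(K1K2)) = 1 / (1 + 10^+1.40 + 10^-0.31)
   = 1 / (1 + 25.119 + 0.48978) = 1/26.609 = 0.03758
[CO3²⁻] = α₂ × DIC = 0.03758 × 2.24 = 0.08418 mmol/kg
Ksp = 10^(−6.32) = 4.786×10^-7
Ω = [Ca²⁺][CO3²⁻]/Ksp = (10.5×10^-3)(8.418×10^-5) / 4.786×10^-7 = 1.85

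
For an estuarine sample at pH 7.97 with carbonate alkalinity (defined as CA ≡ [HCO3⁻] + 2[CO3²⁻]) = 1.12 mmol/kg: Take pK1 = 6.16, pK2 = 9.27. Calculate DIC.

DIC = 1.08 mmol/kg

CA = [HCO3⁻] + 2[CO3²⁻] = (α₁ + 2α₂)·DIC
At pH 7.97: [H⁺]/K1 = 10^-1.81 = 0.015488, K2/[H⁺] = 10^-1.30 = 0.050119
α₁ = 1/(1 + 0.015488 + 0.050119) = 1/1.0656 = 0.9384; α₂ = α₁·K2/[H⁺] = 0.04703
α₁ + 2α₂ = 1.0325
DIC = CA / (α₁ + 2α₂) = 1.12 / 1.0325 = 1.08 mmol/kg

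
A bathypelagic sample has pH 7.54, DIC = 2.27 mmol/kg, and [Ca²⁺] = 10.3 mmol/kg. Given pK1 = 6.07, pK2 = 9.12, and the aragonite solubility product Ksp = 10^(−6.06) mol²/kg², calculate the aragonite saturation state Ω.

Ω = 0.666

α₂ = 1 / (1 + [H⁺]/K2 + [H⁺]²/(K1K2)) = 1 / (1 + 10^+1.58 + 10^+0.11)
   = 1 / (1 + 38.019 + 1.2882) = 1/40.307 = 0.02481
[CO3²⁻] = α₂ × DIC = 0.02481 × 2.27 = 0.05632 mmol/kg
Ksp = 10^(−6.06) = 8.710×10^-7
Ω = [Ca²⁺][CO3²⁻]/Ksp = (10.3×10^-3)(5.632×10^-5) / 8.710×10^-7 = 0.666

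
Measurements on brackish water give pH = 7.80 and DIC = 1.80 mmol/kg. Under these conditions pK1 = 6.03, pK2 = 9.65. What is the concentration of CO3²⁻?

[CO3²⁻] = 0.0247 mmol/kg

α₂ = 1 / (1 + [H⁺]/K2 + [H⁺]²/(K1K2)) = 1 / (1 + 10^+1.85 + 10^+0.08)
   = 1 / (1 + 70.795 + 1.2023) = 1/72.997 = 0.01370
[CO3²⁻] = α₂ × DIC = 0.01370 × 1.80 = 0.0247 mmol/kg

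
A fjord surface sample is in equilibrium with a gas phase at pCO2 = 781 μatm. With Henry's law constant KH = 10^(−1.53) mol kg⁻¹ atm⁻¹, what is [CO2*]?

KH = 10^(−1.53) = 2.951×10^-2 mol kg⁻¹ atm⁻¹
[CO2*] = KH · pCO2 = 2.951×10^-2 × 781×10^-6 atm = 2.30×10^-5 mol/kg

[CO2*] = 23.0 μmol/kg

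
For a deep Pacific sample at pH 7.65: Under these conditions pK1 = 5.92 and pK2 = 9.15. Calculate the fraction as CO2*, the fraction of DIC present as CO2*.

α₀ = 0.0177

α₀ = 1 / (1 + K1/[H⁺] + K1K2/[H⁺]²) = 1 / (1 + 10^+1.73 + 10^+0.23)
   = 1 / (1 + 53.703 + 1.6982) = 1/56.401 = 0.01773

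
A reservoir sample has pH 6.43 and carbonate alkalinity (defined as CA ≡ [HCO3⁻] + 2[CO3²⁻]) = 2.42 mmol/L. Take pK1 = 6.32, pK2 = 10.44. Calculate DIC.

DIC = 4.30 mmol/L

CA = [HCO3⁻] + 2[CO3²⁻] = (α₁ + 2α₂)·DIC
At pH 6.43: [H⁺]/K1 = 10^-0.11 = 0.77625, K2/[H⁺] = 10^-4.01 = 9.7724×10^-5
α₁ = 1/(1 + 0.77625 + 9.7724×10^-5) = 1/1.7763 = 0.5630; α₂ = α₁·K2/[H⁺] = 5.501×10^-5
α₁ + 2α₂ = 0.5631
DIC = CA / (α₁ + 2α₂) = 2.42 / 0.5631 = 4.30 mmol/L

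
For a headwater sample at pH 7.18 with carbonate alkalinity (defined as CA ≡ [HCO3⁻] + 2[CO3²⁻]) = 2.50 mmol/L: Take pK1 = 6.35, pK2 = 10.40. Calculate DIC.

CA = [HCO3⁻] + 2[CO3²⁻] = (α₁ + 2α₂)·DIC
At pH 7.18: [H⁺]/K1 = 10^-0.83 = 0.14791, K2/[H⁺] = 10^-3.22 = 0.00060256
α₁ = 1/(1 + 0.14791 + 0.00060256) = 1/1.1485 = 0.8707; α₂ = α₁·K2/[H⁺] = 0.0005246
α₁ + 2α₂ = 0.8717
DIC = CA / (α₁ + 2α₂) = 2.50 / 0.8717 = 2.87 mmol/L

DIC = 2.87 mmol/L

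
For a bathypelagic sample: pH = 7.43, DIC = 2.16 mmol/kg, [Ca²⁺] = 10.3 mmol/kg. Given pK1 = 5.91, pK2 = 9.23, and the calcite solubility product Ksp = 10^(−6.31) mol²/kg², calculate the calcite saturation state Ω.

Ω = 0.688

α₂ = 1 / (1 + [H⁺]/K2 + [H⁺]²/(K1K2)) = 1 / (1 + 10^+1.80 + 10^+0.28)
   = 1 / (1 + 63.096 + 1.9055) = 1/66.001 = 0.01515
[CO3²⁻] = α₂ × DIC = 0.01515 × 2.16 = 0.03273 mmol/kg
Ksp = 10^(−6.31) = 4.898×10^-7
Ω = [Ca²⁺][CO3²⁻]/Ksp = (10.3×10^-3)(3.273×10^-5) / 4.898×10^-7 = 0.688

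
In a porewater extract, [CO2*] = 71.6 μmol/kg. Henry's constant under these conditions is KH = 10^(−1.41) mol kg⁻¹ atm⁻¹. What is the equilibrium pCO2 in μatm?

pCO2 = 1840 μatm

KH = 10^(−1.41) = 3.890×10^-2 mol kg⁻¹ atm⁻¹
pCO2 = [CO2*]/KH = 71.6×10^-6 / 3.890×10^-2 = 1.84×10^-3 atm = 1840 μatm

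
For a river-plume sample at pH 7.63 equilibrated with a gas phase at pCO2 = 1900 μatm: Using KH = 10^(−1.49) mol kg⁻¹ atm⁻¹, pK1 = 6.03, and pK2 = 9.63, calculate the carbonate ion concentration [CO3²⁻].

[CO2*] = KH · pCO2 = 10^(−1.49) × 1900×10^-6 = 6.148×10^-5 mol/kg
α₀ = 1/(1 + K1/[H⁺] + K1K2/[H⁺]²) = 1/(1 + 10^+1.60 + 10^-0.40) = 0.02427
DIC = [CO2*]/α₀ = 6.148×10^-5 / 0.02427 = 2.534 mmol/kg
[CO3²⁻] = α₂·DIC; α₂ = 0.009661, so [CO3²⁻] = 0.009661 × 2.534 = 0.0245 mmol/kg

[CO3²⁻] = 0.0245 mmol/kg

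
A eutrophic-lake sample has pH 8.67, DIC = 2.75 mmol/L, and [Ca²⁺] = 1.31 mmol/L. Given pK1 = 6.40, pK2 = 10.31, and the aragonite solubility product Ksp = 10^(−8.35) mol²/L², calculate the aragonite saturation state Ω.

α₂ = 1 / (1 + [H⁺]/K2 + [H⁺]²/(K1K2)) = 1 / (1 + 10^+1.64 + 10^-0.63)
   = 1 / (1 + 43.652 + 0.23442) = 1/44.886 = 0.02228
[CO3²⁻] = α₂ × DIC = 0.02228 × 2.75 = 0.06127 mmol/L
Ksp = 10^(−8.35) = 4.467×10^-9
Ω = [Ca²⁺][CO3²⁻]/Ksp = (1.31×10^-3)(6.127×10^-5) / 4.467×10^-9 = 18.0

Ω = 18.0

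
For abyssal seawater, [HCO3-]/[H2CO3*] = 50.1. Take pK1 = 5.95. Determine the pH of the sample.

pH = 7.65

From K1 = [H⁺][HCO3-]/[H2CO3*]:  pH = pK1 + log₁₀([HCO3-]/[H2CO3*])
log₁₀(50.1) = +1.700
pH = 5.95 + (+1.700) = 7.65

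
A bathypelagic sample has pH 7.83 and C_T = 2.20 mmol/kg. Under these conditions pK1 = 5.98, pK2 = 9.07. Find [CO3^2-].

α₂ = 1 / (1 + [H⁺]/K2 + [H⁺]²/(K1K2)) = 1 / (1 + 10^+1.24 + 10^-0.61)
   = 1 / (1 + 17.378 + 0.24547) = 1/18.623 = 0.05370
[CO3²⁻] = α₂ × DIC = 0.05370 × 2.20 = 0.118 mmol/kg

[CO3²⁻] = 0.118 mmol/kg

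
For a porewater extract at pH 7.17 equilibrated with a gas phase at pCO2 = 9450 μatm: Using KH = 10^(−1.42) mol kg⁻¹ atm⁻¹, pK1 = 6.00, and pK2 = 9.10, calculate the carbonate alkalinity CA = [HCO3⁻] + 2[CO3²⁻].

CA = 5.44 mmol/kg

[CO2*] = KH · pCO2 = 10^(−1.42) × 9450×10^-6 = 3.593×10^-4 mol/kg
α₀ = 1/(1 + K1/[H⁺] + K1K2/[H⁺]²) = 1/(1 + 10^+1.17 + 10^-0.76) = 0.06264
DIC = [CO2*]/α₀ = 3.593×10^-4 / 0.06264 = 5.736 mmol/kg
CA = (α₁ + 2α₂)·DIC = (0.9265 + 2×0.01089) × 5.736 = 5.44 mmol/kg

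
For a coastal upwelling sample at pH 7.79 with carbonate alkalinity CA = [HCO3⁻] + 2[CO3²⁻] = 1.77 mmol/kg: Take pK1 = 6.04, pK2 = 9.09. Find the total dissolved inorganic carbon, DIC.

DIC = 1.72 mmol/kg

CA = [HCO3⁻] + 2[CO3²⁻] = (α₁ + 2α₂)·DIC
At pH 7.79: [H⁺]/K1 = 10^-1.75 = 0.017783, K2/[H⁺] = 10^-1.30 = 0.050119
α₁ = 1/(1 + 0.017783 + 0.050119) = 1/1.0679 = 0.9364; α₂ = α₁·K2/[H⁺] = 0.04693
α₁ + 2α₂ = 1.0303
DIC = CA / (α₁ + 2α₂) = 1.77 / 1.0303 = 1.72 mmol/kg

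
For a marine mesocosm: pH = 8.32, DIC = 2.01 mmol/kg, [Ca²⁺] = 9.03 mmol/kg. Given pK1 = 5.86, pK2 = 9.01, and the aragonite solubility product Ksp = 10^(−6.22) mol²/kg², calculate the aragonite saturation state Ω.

Ω = 5.09

α₂ = 1 / (1 + [H⁺]/K2 + [H⁺]²/(K1K2)) = 1 / (1 + 10^+0.69 + 10^-1.77)
   = 1 / (1 + 4.8978 + 0.016982) = 1/5.9148 = 0.1691
[CO3²⁻] = α₂ × DIC = 0.1691 × 2.01 = 0.3398 mmol/kg
Ksp = 10^(−6.22) = 6.026×10^-7
Ω = [Ca²⁺][CO3²⁻]/Ksp = (9.03×10^-3)(3.398×10^-4) / 6.026×10^-7 = 5.09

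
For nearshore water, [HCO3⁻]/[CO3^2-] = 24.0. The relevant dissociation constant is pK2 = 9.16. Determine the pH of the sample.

pH = 7.78

From K2 = [H⁺][CO3^2-]/[HCO3⁻]:  pH = pK2 − log₁₀([HCO3⁻]/[CO3^2-])
log₁₀(24.0) = +1.380
pH = 9.16 − (+1.380) = 7.78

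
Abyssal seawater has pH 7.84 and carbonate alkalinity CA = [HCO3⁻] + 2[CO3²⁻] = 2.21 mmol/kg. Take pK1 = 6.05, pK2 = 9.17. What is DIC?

DIC = 2.15 mmol/kg

CA = [HCO3⁻] + 2[CO3²⁻] = (α₁ + 2α₂)·DIC
At pH 7.84: [H⁺]/K1 = 10^-1.79 = 0.016218, K2/[H⁺] = 10^-1.33 = 0.046774
α₁ = 1/(1 + 0.016218 + 0.046774) = 1/1.0630 = 0.9407; α₂ = α₁·K2/[H⁺] = 0.04400
α₁ + 2α₂ = 1.0287
DIC = CA / (α₁ + 2α₂) = 2.21 / 1.0287 = 2.15 mmol/kg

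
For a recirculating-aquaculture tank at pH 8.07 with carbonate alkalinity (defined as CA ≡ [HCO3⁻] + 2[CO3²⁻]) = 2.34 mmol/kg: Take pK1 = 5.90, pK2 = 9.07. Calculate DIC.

CA = [HCO3⁻] + 2[CO3²⁻] = (α₁ + 2α₂)·DIC
At pH 8.07: [H⁺]/K1 = 10^-2.17 = 0.0067608, K2/[H⁺] = 10^-1.00 = 0.10000
α₁ = 1/(1 + 0.0067608 + 0.10000) = 1/1.1068 = 0.9035; α₂ = α₁·K2/[H⁺] = 0.09035
α₁ + 2α₂ = 1.0842
DIC = CA / (α₁ + 2α₂) = 2.34 / 1.0842 = 2.16 mmol/kg

DIC = 2.16 mmol/kg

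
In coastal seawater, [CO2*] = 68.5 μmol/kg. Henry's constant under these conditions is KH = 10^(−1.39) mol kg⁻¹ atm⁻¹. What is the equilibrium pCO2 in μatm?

pCO2 = 1680 μatm

KH = 10^(−1.39) = 4.074×10^-2 mol kg⁻¹ atm⁻¹
pCO2 = [CO2*]/KH = 68.5×10^-6 / 4.074×10^-2 = 1.68×10^-3 atm = 1680 μatm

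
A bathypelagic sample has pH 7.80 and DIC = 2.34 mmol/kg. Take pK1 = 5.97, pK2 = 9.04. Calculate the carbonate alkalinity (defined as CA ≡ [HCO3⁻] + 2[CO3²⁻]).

CA = 2.43 mmol/kg

CA = [HCO3⁻] + 2[CO3²⁻] = (α₁ + 2α₂)·DIC
At pH 7.80: [H⁺]/K1 = 10^-1.83 = 0.014791, K2/[H⁺] = 10^-1.24 = 0.057544
α₁ = 1/(1 + 0.014791 + 0.057544) = 1/1.0723 = 0.9325; α₂ = α₁·K2/[H⁺] = 0.05366
α₁ + 2α₂ = 1.0399
CA = 1.0399 × 2.34 = 2.43 mmol/kg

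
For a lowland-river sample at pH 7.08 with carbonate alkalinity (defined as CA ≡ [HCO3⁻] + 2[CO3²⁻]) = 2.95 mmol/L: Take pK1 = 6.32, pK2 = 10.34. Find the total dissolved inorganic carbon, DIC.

DIC = 3.46 mmol/L

CA = [HCO3⁻] + 2[CO3²⁻] = (α₁ + 2α₂)·DIC
At pH 7.08: [H⁺]/K1 = 10^-0.76 = 0.17378, K2/[H⁺] = 10^-3.26 = 0.00054954
α₁ = 1/(1 + 0.17378 + 0.00054954) = 1/1.1743 = 0.8515; α₂ = α₁·K2/[H⁺] = 0.0004680
α₁ + 2α₂ = 0.8525
DIC = CA / (α₁ + 2α₂) = 2.95 / 0.8525 = 3.46 mmol/L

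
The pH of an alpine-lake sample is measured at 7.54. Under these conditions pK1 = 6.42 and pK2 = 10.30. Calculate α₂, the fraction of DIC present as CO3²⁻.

α₂ = 1 / (1 + [H⁺]/K2 + [H⁺]²/(K1K2)) = 1 / (1 + 10^+2.76 + 10^+1.64)
   = 1 / (1 + 575.44 + 43.652) = 1/620.09 = 0.001613

α₂ = 0.00161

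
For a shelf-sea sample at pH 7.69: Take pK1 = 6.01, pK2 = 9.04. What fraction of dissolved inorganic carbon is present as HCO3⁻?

α₁ = 0.938

α₁ = 1 / (1 + [H⁺]/K1 + K2/[H⁺]) = 1 / (1 + 10^-1.68 + 10^-1.35)
   = 1 / (1 + 0.020893 + 0.044668) = 1/1.0656 = 0.9385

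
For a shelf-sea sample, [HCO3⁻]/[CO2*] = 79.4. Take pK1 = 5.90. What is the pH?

pH = 7.80

From K1 = [H⁺][HCO3⁻]/[CO2*]:  pH = pK1 + log₁₀([HCO3⁻]/[CO2*])
log₁₀(79.4) = +1.900
pH = 5.90 + (+1.900) = 7.80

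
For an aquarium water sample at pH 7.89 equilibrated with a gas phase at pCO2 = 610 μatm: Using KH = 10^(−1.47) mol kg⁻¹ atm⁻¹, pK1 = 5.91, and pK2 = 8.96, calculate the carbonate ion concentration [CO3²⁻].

[CO3²⁻] = 0.168 mmol/kg

[CO2*] = KH · pCO2 = 10^(−1.47) × 610×10^-6 = 2.067×10^-5 mol/kg
α₀ = 1/(1 + K1/[H⁺] + K1K2/[H⁺]²) = 1/(1 + 10^+1.98 + 10^+0.91) = 0.009558
DIC = [CO2*]/α₀ = 2.067×10^-5 / 0.009558 = 2.163 mmol/kg
[CO3²⁻] = α₂·DIC; α₂ = 0.07769, so [CO3²⁻] = 0.07769 × 2.163 = 0.168 mmol/kg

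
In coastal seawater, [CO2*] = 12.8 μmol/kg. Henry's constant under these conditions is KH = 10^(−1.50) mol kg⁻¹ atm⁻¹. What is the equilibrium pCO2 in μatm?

pCO2 = 405 μatm

KH = 10^(−1.50) = 3.162×10^-2 mol kg⁻¹ atm⁻¹
pCO2 = [CO2*]/KH = 12.8×10^-6 / 3.162×10^-2 = 4.05×10^-4 atm = 405 μatm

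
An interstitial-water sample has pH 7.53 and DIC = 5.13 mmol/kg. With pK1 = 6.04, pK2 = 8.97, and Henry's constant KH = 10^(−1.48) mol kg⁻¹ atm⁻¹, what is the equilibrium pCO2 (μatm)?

α₀ = 1 / (1 + K1/[H⁺] + K1K2/[H⁺]²) = 1 / (1 + 10^+1.49 + 10^+0.05)
   = 1 / (1 + 30.903 + 1.1220) = 1/33.025 = 0.03028
[CO2*] = α₀ × DIC = 0.03028 × 5.13 = 0.1553 mmol/kg
pCO2 = [CO2*]/KH = 1.553×10^-4 / 3.311×10^-2 = 4690 μatm

pCO2 = 4690 μatm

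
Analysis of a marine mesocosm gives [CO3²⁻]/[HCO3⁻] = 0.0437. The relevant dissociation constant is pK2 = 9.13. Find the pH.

pH = 7.77

From K2 = [H⁺][CO3²⁻]/[HCO3⁻]:  pH = pK2 + log₁₀([CO3²⁻]/[HCO3⁻])
log₁₀(0.0437) = -1.360
pH = 9.13 + (-1.360) = 7.77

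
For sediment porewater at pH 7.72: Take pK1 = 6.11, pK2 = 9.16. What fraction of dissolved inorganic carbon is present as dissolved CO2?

α₀ = 1 / (1 + K1/[H⁺] + K1K2/[H⁺]²) = 1 / (1 + 10^+1.61 + 10^+0.17)
   = 1 / (1 + 40.738 + 1.4791) = 1/43.217 = 0.02314

α₀ = 0.0231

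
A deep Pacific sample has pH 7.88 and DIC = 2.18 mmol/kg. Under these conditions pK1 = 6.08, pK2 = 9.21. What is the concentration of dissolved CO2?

α₀ = 1 / (1 + K1/[H⁺] + K1K2/[H⁺]²) = 1 / (1 + 10^+1.80 + 10^+0.47)
   = 1 / (1 + 63.096 + 2.9512) = 1/67.047 = 0.01491
[CO2*] = α₀ × DIC = 0.01491 × 2.18 = 0.0325 mmol/kg

[CO2*] = 0.0325 mmol/kg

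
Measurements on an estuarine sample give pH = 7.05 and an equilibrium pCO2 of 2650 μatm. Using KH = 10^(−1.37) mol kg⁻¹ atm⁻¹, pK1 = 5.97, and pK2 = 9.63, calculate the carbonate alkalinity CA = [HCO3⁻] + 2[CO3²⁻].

CA = 1.37 mmol/kg

[CO2*] = KH · pCO2 = 10^(−1.37) × 2650×10^-6 = 1.130×10^-4 mol/kg
α₀ = 1/(1 + K1/[H⁺] + K1K2/[H⁺]²) = 1/(1 + 10^+1.08 + 10^-1.50) = 0.07660
DIC = [CO2*]/α₀ = 1.130×10^-4 / 0.07660 = 1.476 mmol/kg
CA = (α₁ + 2α₂)·DIC = (0.9210 + 2×0.002422) × 1.476 = 1.37 mmol/kg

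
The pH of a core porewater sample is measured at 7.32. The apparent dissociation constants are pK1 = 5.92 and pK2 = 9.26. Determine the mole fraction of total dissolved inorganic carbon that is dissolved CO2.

α₀ = 0.0379

α₀ = 1 / (1 + K1/[H⁺] + K1K2/[H⁺]²) = 1 / (1 + 10^+1.40 + 10^-0.54)
   = 1 / (1 + 25.119 + 0.28840) = 1/26.407 = 0.03787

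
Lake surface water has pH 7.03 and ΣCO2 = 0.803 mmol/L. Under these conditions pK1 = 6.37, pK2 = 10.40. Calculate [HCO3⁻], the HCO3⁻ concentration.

[HCO3⁻] = 0.659 mmol/L

α₁ = 1 / (1 + [H⁺]/K1 + K2/[H⁺]) = 1 / (1 + 10^-0.66 + 10^-3.37)
   = 1 / (1 + 0.21878 + 0.00042658) = 1/1.2192 = 0.8202
[HCO3⁻] = α₁ × DIC = 0.8202 × 0.803 = 0.659 mmol/L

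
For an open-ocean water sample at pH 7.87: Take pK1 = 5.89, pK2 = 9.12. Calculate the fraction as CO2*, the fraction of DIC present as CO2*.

α₀ = 0.00982

α₀ = 1 / (1 + K1/[H⁺] + K1K2/[H⁺]²) = 1 / (1 + 10^+1.98 + 10^+0.73)
   = 1 / (1 + 95.499 + 5.3703) = 1/101.87 = 0.009816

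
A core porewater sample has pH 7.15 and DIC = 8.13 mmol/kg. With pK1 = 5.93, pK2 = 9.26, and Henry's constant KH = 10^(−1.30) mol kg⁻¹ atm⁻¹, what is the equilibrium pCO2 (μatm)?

pCO2 = 9150 μatm

α₀ = 1 / (1 + K1/[H⁺] + K1K2/[H⁺]²) = 1 / (1 + 10^+1.22 + 10^-0.89)
   = 1 / (1 + 16.596 + 0.12882) = 1/17.725 = 0.05642
[CO2*] = α₀ × DIC = 0.05642 × 8.13 = 0.4587 mmol/kg
pCO2 = [CO2*]/KH = 4.587×10^-4 / 5.012×10^-2 = 9150 μatm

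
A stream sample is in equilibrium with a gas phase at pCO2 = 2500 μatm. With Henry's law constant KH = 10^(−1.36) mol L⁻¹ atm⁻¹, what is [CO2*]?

[CO2*] = 109 μmol/L

KH = 10^(−1.36) = 4.365×10^-2 mol L⁻¹ atm⁻¹
[CO2*] = KH · pCO2 = 4.365×10^-2 × 2500×10^-6 atm = 1.09×10^-4 mol/L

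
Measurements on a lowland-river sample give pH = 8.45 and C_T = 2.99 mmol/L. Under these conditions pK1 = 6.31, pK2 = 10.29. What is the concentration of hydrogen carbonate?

[HCO3⁻] = 2.93 mmol/L

α₁ = 1 / (1 + [H⁺]/K1 + K2/[H⁺]) = 1 / (1 + 10^-2.14 + 10^-1.84)
   = 1 / (1 + 0.0072444 + 0.014454) = 1/1.0217 = 0.9788
[HCO3⁻] = α₁ × DIC = 0.9788 × 2.99 = 2.93 mmol/L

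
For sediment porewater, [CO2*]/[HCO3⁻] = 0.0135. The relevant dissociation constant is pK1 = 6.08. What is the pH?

From K1 = [H⁺][HCO3⁻]/[CO2*]:  pH = pK1 − log₁₀([CO2*]/[HCO3⁻])
log₁₀(0.0135) = -1.870
pH = 6.08 − (-1.870) = 7.95

pH = 7.95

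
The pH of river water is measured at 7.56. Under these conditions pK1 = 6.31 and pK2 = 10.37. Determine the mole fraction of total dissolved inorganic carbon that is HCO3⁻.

α₁ = 1 / (1 + [H⁺]/K1 + K2/[H⁺]) = 1 / (1 + 10^-1.25 + 10^-2.81)
   = 1 / (1 + 0.056234 + 0.0015488) = 1/1.0578 = 0.9454

α₁ = 0.945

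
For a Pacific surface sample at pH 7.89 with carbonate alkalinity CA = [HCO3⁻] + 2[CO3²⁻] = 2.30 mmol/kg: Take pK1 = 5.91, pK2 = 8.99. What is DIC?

DIC = 2.16 mmol/kg

CA = [HCO3⁻] + 2[CO3²⁻] = (α₁ + 2α₂)·DIC
At pH 7.89: [H⁺]/K1 = 10^-1.98 = 0.010471, K2/[H⁺] = 10^-1.10 = 0.079433
α₁ = 1/(1 + 0.010471 + 0.079433) = 1/1.0899 = 0.9175; α₂ = α₁·K2/[H⁺] = 0.07288
α₁ + 2α₂ = 1.0633
DIC = CA / (α₁ + 2α₂) = 2.30 / 1.0633 = 2.16 mmol/kg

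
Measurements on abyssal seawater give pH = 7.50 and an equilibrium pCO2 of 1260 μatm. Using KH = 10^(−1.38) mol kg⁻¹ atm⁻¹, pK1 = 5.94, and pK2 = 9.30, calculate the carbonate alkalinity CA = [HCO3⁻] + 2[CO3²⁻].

CA = 1.97 mmol/kg

[CO2*] = KH · pCO2 = 10^(−1.38) × 1260×10^-6 = 5.253×10^-5 mol/kg
α₀ = 1/(1 + K1/[H⁺] + K1K2/[H⁺]²) = 1/(1 + 10^+1.56 + 10^-0.24) = 0.02640
DIC = [CO2*]/α₀ = 5.253×10^-5 / 0.02640 = 1.990 mmol/kg
CA = (α₁ + 2α₂)·DIC = (0.9584 + 2×0.01519) × 1.990 = 1.97 mmol/kg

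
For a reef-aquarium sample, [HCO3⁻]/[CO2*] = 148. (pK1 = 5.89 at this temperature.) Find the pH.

pH = 8.06

From K1 = [H⁺][HCO3⁻]/[CO2*]:  pH = pK1 + log₁₀([HCO3⁻]/[CO2*])
log₁₀(148) = +2.170
pH = 5.89 + (+2.170) = 8.06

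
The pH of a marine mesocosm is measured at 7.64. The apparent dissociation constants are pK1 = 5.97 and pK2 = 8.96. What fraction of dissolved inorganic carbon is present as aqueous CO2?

α₀ = 1 / (1 + K1/[H⁺] + K1K2/[H⁺]²) = 1 / (1 + 10^+1.67 + 10^+0.35)
   = 1 / (1 + 46.774 + 2.2387) = 1/50.012 = 0.02000

α₀ = 0.0200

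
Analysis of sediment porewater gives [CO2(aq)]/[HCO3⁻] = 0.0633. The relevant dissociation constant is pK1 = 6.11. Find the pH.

From K1 = [H⁺][HCO3⁻]/[CO2(aq)]:  pH = pK1 − log₁₀([CO2(aq)]/[HCO3⁻])
log₁₀(0.0633) = -1.199
pH = 6.11 − (-1.199) = 7.31

pH = 7.31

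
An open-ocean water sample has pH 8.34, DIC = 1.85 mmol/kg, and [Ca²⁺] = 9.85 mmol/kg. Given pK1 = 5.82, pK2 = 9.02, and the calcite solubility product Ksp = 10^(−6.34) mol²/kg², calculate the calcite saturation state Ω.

Ω = 6.87

α₂ = 1 / (1 + [H⁺]/K2 + [H⁺]²/(K1K2)) = 1 / (1 + 10^+0.68 + 10^-1.84)
   = 1 / (1 + 4.7863 + 0.014454) = 1/5.8008 = 0.1724
[CO3²⁻] = α₂ × DIC = 0.1724 × 1.85 = 0.3189 mmol/kg
Ksp = 10^(−6.34) = 4.571×10^-7
Ω = [Ca²⁺][CO3²⁻]/Ksp = (9.85×10^-3)(3.189×10^-4) / 4.571×10^-7 = 6.87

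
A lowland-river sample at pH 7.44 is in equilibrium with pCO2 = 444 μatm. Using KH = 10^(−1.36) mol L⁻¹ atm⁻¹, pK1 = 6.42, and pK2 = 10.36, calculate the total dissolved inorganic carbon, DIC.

[CO2*] = KH · pCO2 = 10^(−1.36) × 444×10^-6 = 1.938×10^-5 mol/L
α₀ = 1/(1 + K1/[H⁺] + K1K2/[H⁺]²) = 1/(1 + 10^+1.02 + 10^-1.90) = 0.08708
DIC = [CO2*]/α₀ = 1.938×10^-5 / 0.08708 = 0.223 mmol/L

DIC = 0.223 mmol/L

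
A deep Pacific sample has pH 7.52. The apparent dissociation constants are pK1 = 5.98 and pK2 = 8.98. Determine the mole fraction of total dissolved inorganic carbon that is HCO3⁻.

α₁ = 1 / (1 + [H⁺]/K1 + K2/[H⁺]) = 1 / (1 + 10^-1.54 + 10^-1.46)
   = 1 / (1 + 0.028840 + 0.034674) = 1/1.0635 = 0.9403

α₁ = 0.940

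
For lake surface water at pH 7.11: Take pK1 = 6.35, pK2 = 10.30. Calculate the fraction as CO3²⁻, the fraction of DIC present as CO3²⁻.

α₂ = 1 / (1 + [H⁺]/K2 + [H⁺]²/(K1K2)) = 1 / (1 + 10^+3.19 + 10^+2.43)
   = 1 / (1 + 1548.8 + 269.15) = 1/1819.0 = 0.0005498

α₂ = 0.000550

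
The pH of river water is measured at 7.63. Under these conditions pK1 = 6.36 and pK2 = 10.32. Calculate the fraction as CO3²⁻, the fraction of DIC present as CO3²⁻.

α₂ = 1 / (1 + [H⁺]/K2 + [H⁺]²/(K1K2)) = 1 / (1 + 10^+2.69 + 10^+1.42)
   = 1 / (1 + 489.78 + 26.303) = 1/517.08 = 0.001934

α₂ = 0.00193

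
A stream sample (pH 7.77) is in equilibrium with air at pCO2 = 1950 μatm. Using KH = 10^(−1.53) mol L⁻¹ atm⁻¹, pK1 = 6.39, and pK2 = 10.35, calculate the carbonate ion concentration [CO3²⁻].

[CO3²⁻] = 3.63 μmol/L

[CO2*] = KH · pCO2 = 10^(−1.53) × 1950×10^-6 = 5.755×10^-5 mol/L
α₀ = 1/(1 + K1/[H⁺] + K1K2/[H⁺]²) = 1/(1 + 10^+1.38 + 10^-1.20) = 0.03992
DIC = [CO2*]/α₀ = 5.755×10^-5 / 0.03992 = 1.442 mmol/L
[CO3²⁻] = α₂·DIC; α₂ = 0.002519, so [CO3²⁻] = 0.002519 × 1.442 = 0.00363 mmol/L = 3.63 μmol/L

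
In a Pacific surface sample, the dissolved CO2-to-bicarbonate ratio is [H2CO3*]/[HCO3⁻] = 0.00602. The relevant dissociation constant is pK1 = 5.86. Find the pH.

From K1 = [H⁺][HCO3⁻]/[H2CO3*]:  pH = pK1 − log₁₀([H2CO3*]/[HCO3⁻])
log₁₀(0.00602) = -2.220
pH = 5.86 − (-2.220) = 8.08

pH = 8.08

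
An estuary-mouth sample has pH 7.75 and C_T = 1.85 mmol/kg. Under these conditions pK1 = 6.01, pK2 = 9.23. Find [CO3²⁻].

[CO3²⁻] = 0.0583 mmol/kg

α₂ = 1 / (1 + [H⁺]/K2 + [H⁺]²/(K1K2)) = 1 / (1 + 10^+1.48 + 10^-0.26)
   = 1 / (1 + 30.200 + 0.54954) = 1/31.749 = 0.03150
[CO3²⁻] = α₂ × DIC = 0.03150 × 1.85 = 0.0583 mmol/kg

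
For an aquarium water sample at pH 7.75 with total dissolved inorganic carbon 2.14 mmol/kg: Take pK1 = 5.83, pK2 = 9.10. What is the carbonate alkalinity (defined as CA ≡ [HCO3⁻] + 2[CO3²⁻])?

CA = 2.21 mmol/kg

CA = [HCO3⁻] + 2[CO3²⁻] = (α₁ + 2α₂)·DIC
At pH 7.75: [H⁺]/K1 = 10^-1.92 = 0.012023, K2/[H⁺] = 10^-1.35 = 0.044668
α₁ = 1/(1 + 0.012023 + 0.044668) = 1/1.0567 = 0.9464; α₂ = α₁·K2/[H⁺] = 0.04227
α₁ + 2α₂ = 1.0309
CA = 1.0309 × 2.14 = 2.21 mmol/kg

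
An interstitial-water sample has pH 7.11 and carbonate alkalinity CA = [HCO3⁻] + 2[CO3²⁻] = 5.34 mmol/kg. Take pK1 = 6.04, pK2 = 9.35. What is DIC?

DIC = 5.76 mmol/kg

CA = [HCO3⁻] + 2[CO3²⁻] = (α₁ + 2α₂)·DIC
At pH 7.11: [H⁺]/K1 = 10^-1.07 = 0.085114, K2/[H⁺] = 10^-2.24 = 0.0057544
α₁ = 1/(1 + 0.085114 + 0.0057544) = 1/1.0909 = 0.9167; α₂ = α₁·K2/[H⁺] = 0.005275
α₁ + 2α₂ = 0.9273
DIC = CA / (α₁ + 2α₂) = 5.34 / 0.9273 = 5.76 mmol/kg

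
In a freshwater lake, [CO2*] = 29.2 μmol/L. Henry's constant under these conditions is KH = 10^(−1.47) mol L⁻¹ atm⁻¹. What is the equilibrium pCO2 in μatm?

pCO2 = 862 μatm

KH = 10^(−1.47) = 3.388×10^-2 mol L⁻¹ atm⁻¹
pCO2 = [CO2*]/KH = 29.2×10^-6 / 3.388×10^-2 = 8.62×10^-4 atm = 862 μatm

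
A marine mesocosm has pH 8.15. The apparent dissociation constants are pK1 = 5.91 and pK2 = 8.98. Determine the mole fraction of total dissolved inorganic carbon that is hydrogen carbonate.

α₁ = 1 / (1 + [H⁺]/K1 + K2/[H⁺]) = 1 / (1 + 10^-2.24 + 10^-0.83)
   = 1 / (1 + 0.0057544 + 0.14791) = 1/1.1537 = 0.8668

α₁ = 0.867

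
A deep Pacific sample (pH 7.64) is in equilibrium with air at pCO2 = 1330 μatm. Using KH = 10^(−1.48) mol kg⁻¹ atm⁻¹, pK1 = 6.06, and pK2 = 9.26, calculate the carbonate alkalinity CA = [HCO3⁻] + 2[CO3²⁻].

CA = 1.75 mmol/kg

[CO2*] = KH · pCO2 = 10^(−1.48) × 1330×10^-6 = 4.404×10^-5 mol/kg
α₀ = 1/(1 + K1/[H⁺] + K1K2/[H⁺]²) = 1/(1 + 10^+1.58 + 10^-0.04) = 0.02504
DIC = [CO2*]/α₀ = 4.404×10^-5 / 0.02504 = 1.759 mmol/kg
CA = (α₁ + 2α₂)·DIC = (0.9521 + 2×0.02284) × 1.759 = 1.75 mmol/kg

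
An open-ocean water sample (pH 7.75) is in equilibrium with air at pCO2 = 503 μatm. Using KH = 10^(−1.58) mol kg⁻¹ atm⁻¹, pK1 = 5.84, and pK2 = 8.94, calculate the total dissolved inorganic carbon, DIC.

DIC = 1.16 mmol/kg

[CO2*] = KH · pCO2 = 10^(−1.58) × 503×10^-6 = 1.323×10^-5 mol/kg
α₀ = 1/(1 + K1/[H⁺] + K1K2/[H⁺]²) = 1/(1 + 10^+1.91 + 10^+0.72) = 0.01142
DIC = [CO2*]/α₀ = 1.323×10^-5 / 0.01142 = 1.16 mmol/kg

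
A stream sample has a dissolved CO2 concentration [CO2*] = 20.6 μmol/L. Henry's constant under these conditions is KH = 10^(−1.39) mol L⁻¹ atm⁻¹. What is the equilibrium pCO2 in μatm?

KH = 10^(−1.39) = 4.074×10^-2 mol L⁻¹ atm⁻¹
pCO2 = [CO2*]/KH = 20.6×10^-6 / 4.074×10^-2 = 5.06×10^-4 atm = 506 μatm

pCO2 = 506 μatm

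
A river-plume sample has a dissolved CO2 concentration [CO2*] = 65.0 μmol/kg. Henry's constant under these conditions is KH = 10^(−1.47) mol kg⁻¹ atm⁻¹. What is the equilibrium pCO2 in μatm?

pCO2 = 1920 μatm

KH = 10^(−1.47) = 3.388×10^-2 mol kg⁻¹ atm⁻¹
pCO2 = [CO2*]/KH = 65.0×10^-6 / 3.388×10^-2 = 1.92×10^-3 atm = 1920 μatm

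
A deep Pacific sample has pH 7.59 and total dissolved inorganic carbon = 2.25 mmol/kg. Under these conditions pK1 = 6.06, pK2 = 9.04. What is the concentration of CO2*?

α₀ = 1 / (1 + K1/[H⁺] + K1K2/[H⁺]²) = 1 / (1 + 10^+1.53 + 10^+0.08)
   = 1 / (1 + 33.884 + 1.2023) = 1/36.087 = 0.02771
[CO2*] = α₀ × DIC = 0.02771 × 2.25 = 0.0623 mmol/kg

[CO2*] = 0.0623 mmol/kg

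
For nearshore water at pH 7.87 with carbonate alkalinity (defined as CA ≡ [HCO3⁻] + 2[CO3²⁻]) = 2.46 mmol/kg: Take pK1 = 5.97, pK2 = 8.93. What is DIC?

DIC = 2.30 mmol/kg

CA = [HCO3⁻] + 2[CO3²⁻] = (α₁ + 2α₂)·DIC
At pH 7.87: [H⁺]/K1 = 10^-1.90 = 0.012589, K2/[H⁺] = 10^-1.06 = 0.087096
α₁ = 1/(1 + 0.012589 + 0.087096) = 1/1.0997 = 0.9094; α₂ = α₁·K2/[H⁺] = 0.07920
α₁ + 2α₂ = 1.0678
DIC = CA / (α₁ + 2α₂) = 2.46 / 1.0678 = 2.30 mmol/kg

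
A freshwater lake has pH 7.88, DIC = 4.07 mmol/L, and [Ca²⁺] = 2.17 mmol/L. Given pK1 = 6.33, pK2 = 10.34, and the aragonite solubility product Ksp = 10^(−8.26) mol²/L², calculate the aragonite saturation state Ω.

Ω = 5.40

α₂ = 1 / (1 + [H⁺]/K2 + [H⁺]²/(K1K2)) = 1 / (1 + 10^+2.46 + 10^+0.91)
   = 1 / (1 + 288.40 + 8.1283) = 1/297.53 = 0.003361
[CO3²⁻] = α₂ × DIC = 0.003361 × 4.07 = 0.01368 mmol/L = 13.68 μmol/L
Ksp = 10^(−8.26) = 5.495×10^-9
Ω = [Ca²⁺][CO3²⁻]/Ksp = (2.17×10^-3)(1.368×10^-5) / 5.495×10^-9 = 5.40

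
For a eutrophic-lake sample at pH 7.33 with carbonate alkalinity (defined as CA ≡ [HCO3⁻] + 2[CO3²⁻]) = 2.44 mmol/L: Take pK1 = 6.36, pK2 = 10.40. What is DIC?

CA = [HCO3⁻] + 2[CO3²⁻] = (α₁ + 2α₂)·DIC
At pH 7.33: [H⁺]/K1 = 10^-0.97 = 0.10715, K2/[H⁺] = 10^-3.07 = 0.00085114
α₁ = 1/(1 + 0.10715 + 0.00085114) = 1/1.1080 = 0.9025; α₂ = α₁·K2/[H⁺] = 0.0007682
α₁ + 2α₂ = 0.9041
DIC = CA / (α₁ + 2α₂) = 2.44 / 0.9041 = 2.70 mmol/L

DIC = 2.70 mmol/L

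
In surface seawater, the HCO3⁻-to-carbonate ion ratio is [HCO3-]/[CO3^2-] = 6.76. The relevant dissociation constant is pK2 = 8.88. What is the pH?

From K2 = [H⁺][CO3^2-]/[HCO3-]:  pH = pK2 − log₁₀([HCO3-]/[CO3^2-])
log₁₀(6.76) = +0.830
pH = 8.88 − (+0.830) = 8.05

pH = 8.05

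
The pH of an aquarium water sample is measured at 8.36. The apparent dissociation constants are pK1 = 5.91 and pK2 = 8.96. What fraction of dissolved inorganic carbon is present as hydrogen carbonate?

α₁ = 0.797

α₁ = 1 / (1 + [H⁺]/K1 + K2/[H⁺]) = 1 / (1 + 10^-2.45 + 10^-0.60)
   = 1 / (1 + 0.0035481 + 0.25119) = 1/1.2547 = 0.7970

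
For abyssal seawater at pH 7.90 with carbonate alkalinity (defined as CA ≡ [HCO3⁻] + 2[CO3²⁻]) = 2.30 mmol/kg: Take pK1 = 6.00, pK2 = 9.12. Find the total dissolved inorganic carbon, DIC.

CA = [HCO3⁻] + 2[CO3²⁻] = (α₁ + 2α₂)·DIC
At pH 7.90: [H⁺]/K1 = 10^-1.90 = 0.012589, K2/[H⁺] = 10^-1.22 = 0.060256
α₁ = 1/(1 + 0.012589 + 0.060256) = 1/1.0728 = 0.9321; α₂ = α₁·K2/[H⁺] = 0.05616
α₁ + 2α₂ = 1.0444
DIC = CA / (α₁ + 2α₂) = 2.30 / 1.0444 = 2.20 mmol/kg

DIC = 2.20 mmol/kg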